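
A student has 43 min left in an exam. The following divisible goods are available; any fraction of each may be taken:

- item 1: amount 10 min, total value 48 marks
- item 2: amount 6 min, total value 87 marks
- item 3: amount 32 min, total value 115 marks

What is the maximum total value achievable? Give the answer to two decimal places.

Take in order of value per unit:
- item 2 (87/6 per unit): all 6 → value 87, running total 87.00
- item 1 (48/10 per unit): all 10 → value 48, running total 135.00
- item 3 (115/32 per unit): 27 of 32 → value 27×115/32 = 97.0313, running total 232.03
Total 232.03.

232.03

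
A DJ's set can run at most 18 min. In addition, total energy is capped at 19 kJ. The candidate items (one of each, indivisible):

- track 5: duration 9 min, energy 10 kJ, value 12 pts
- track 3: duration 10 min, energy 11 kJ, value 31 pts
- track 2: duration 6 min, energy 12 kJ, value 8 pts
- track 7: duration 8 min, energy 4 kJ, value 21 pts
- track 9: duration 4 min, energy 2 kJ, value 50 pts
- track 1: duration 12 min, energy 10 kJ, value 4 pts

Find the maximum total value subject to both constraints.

Feasible sets respecting both limits:
- track 3+track 9: duration 14, energy 13, value 81
- track 2+track 7+track 9: duration 18, energy 18, value 79
- track 7+track 9: duration 12, energy 6, value 71
- track 5+track 9: duration 13, energy 12, value 62
Best: 81 pts.

81 pts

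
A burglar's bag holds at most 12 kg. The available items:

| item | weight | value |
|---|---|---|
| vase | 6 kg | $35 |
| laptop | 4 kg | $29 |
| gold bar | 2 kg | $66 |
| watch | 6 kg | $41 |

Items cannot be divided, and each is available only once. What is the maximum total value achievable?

$136

Check high-value combinations within 12 kg:
- laptop+gold bar+watch: weight 4+2+6=12, value 29+66+41=136
- vase+laptop+gold bar: weight 6+4+2=12, value 35+29+66=130
- gold bar+watch: weight 2+6=8, value 66+41=107
- vase+gold bar: weight 6+2=8, value 35+66=101
- laptop+gold bar: weight 4+2=6, value 29+66=95
Best: $136.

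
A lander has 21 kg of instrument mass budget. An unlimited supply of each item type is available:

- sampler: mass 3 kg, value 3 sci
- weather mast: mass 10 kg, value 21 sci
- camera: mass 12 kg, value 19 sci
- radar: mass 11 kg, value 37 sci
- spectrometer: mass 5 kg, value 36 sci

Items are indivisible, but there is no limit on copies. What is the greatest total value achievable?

144 sci

Best value-per-unit is spectrometer at 36/5, and filling with it alone uses mass 4×5=20. No mix of the others beats 4×36 = 144.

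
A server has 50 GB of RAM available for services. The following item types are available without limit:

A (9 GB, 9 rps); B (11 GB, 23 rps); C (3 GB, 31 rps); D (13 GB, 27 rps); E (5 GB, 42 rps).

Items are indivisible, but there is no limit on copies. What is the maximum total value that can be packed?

Best value-per-unit is C at 31/3; filling with it alone gives 16×31 = 496.
Optimal mix: 15×C + 1×E → memory 50, value 507.

507 rps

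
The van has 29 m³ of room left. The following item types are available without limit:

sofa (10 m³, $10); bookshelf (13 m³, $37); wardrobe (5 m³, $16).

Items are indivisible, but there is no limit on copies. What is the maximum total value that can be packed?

$85

Best value-per-unit is wardrobe at 16/5; filling with it alone gives 5×16 = 80.
Optimal mix: 1×bookshelf + 3×wardrobe → volume 28, value 85.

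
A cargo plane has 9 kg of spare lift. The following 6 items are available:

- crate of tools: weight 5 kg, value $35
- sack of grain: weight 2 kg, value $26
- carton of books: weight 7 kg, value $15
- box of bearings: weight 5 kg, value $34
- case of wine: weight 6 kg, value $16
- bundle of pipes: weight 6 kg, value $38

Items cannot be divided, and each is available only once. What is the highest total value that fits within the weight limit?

Check high-value combinations within 9 kg:
- sack of grain+bundle of pipes: weight 2+6=8, value 26+38=64
- crate of tools+sack of grain: weight 5+2=7, value 35+26=61
- sack of grain+box of bearings: weight 2+5=7, value 26+34=60
- sack of grain+case of wine: weight 2+6=8, value 26+16=42
Best: $64.

$64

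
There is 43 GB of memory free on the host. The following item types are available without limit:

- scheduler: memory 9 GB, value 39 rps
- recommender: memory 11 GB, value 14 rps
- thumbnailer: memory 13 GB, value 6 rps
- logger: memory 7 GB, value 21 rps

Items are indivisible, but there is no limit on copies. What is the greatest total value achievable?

Best value-per-unit is scheduler at 39/9; filling with it alone gives 4×39 = 156.
Optimal mix: 4×scheduler + 1×logger → memory 43, value 177.

177 rps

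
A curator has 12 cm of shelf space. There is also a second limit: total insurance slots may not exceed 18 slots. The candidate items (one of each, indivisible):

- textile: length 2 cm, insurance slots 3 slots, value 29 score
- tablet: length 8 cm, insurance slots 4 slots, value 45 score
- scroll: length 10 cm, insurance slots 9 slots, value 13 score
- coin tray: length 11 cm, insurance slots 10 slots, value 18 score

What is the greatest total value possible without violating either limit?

Feasible sets respecting both limits:
- textile+tablet: length 10, insurance slots 7, value 74
- tablet: length 8, insurance slots 4, value 45
- textile+scroll: length 12, insurance slots 12, value 42
- textile: length 2, insurance slots 3, value 29
Best: 74 score.

74 score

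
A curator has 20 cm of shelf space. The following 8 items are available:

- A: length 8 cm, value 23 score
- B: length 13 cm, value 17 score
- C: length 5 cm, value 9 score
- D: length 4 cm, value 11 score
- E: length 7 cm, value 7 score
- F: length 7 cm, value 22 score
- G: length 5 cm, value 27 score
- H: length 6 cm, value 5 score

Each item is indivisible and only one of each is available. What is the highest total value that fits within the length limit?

Check high-value combinations within 20 cm:
- A+F+G: length 8+7+5=20, value 23+22+27=72
- A+D+G: length 8+4+5=17, value 23+11+27=61
- D+F+G: length 4+7+5=16, value 11+22+27=60
Best: 72 score.

72 score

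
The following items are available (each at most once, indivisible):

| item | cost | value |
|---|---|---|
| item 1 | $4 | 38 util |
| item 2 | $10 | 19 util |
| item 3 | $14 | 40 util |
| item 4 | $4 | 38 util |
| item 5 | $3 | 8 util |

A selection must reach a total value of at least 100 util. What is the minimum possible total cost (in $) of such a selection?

Subsets with value ≥ 100, sorted by total cost:
- item 1+item 2+item 4+item 5: cost 21, value 103
- item 1+item 3+item 4: cost 22, value 116
- item 1+item 3+item 4+item 5: cost 25, value 124
Minimum cost: 21 $.

21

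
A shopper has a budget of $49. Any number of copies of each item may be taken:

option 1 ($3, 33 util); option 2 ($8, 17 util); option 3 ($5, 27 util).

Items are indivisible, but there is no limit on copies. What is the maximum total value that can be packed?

528 util

Best value-per-unit is option 1 at 33/3, and filling with it alone uses cost 16×3=48. No mix of the others beats 16×33 = 528.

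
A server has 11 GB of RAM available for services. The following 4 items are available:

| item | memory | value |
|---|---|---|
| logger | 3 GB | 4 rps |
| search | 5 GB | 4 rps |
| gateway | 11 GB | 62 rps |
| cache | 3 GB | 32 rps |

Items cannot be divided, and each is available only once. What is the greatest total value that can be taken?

62 rps

Check high-value combinations within 11 GB:
- gateway: memory 11, value 62
- logger+search+cache: memory 3+5+3=11, value 4+4+32=40
- logger+cache: memory 3+3=6, value 4+32=36
Best: 62 rps.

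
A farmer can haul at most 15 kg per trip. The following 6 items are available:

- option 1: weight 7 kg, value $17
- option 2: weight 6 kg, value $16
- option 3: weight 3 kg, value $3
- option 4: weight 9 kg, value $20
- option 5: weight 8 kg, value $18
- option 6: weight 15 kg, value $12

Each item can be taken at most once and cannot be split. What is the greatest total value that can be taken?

Check high-value combinations within 15 kg:
- option 2+option 4: weight 6+9=15, value 16+20=36
- option 1+option 5: weight 7+8=15, value 17+18=35
- option 2+option 5: weight 6+8=14, value 16+18=34
Best: $36.

$36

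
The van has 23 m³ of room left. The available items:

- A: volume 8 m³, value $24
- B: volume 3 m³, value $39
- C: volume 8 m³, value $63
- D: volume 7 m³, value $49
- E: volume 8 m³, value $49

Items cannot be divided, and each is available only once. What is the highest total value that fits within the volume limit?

This is a 0/1 knapsack; check combinations near the capacity.
- C+D+E: volume 8+7+8=23, value 63+49+49=161
- B+C+D: volume 3+8+7=18, value 39+63+49=151
- B+C+E: volume 3+8+8=19, value 39+63+49=151
Best: $161.

$161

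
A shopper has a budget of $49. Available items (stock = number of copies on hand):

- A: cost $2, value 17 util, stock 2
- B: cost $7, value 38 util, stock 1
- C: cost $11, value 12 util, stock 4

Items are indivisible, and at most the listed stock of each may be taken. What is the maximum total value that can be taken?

Best selections within cost 49 and stock limits:
- 2×A + 1×B + 3×C: cost 44, value 108
- 2×A + 1×B + 2×C: cost 33, value 96
- 1×A + 1×B + 3×C: cost 42, value 91
- 2×A + 1×B + 1×C: cost 22, value 84
Best: 108 util.

108 util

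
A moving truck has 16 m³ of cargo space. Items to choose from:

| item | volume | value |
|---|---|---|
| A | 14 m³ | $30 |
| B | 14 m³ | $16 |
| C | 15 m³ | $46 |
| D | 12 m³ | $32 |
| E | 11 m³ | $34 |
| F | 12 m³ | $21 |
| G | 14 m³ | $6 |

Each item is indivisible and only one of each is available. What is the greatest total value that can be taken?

Check high-value combinations within 16 m³:
- C: volume 15, value 46
- E: volume 11, value 34
- D: volume 12, value 32
- A: volume 14, value 30
Best: $46.

$46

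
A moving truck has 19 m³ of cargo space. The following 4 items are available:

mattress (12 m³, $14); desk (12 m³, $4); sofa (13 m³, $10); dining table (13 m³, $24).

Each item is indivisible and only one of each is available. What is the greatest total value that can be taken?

Check high-value combinations within 19 m³:
- dining table: volume 13, value 24
- mattress: volume 12, value 14
- sofa: volume 13, value 10
- desk: volume 12, value 4
Best: $24.

$24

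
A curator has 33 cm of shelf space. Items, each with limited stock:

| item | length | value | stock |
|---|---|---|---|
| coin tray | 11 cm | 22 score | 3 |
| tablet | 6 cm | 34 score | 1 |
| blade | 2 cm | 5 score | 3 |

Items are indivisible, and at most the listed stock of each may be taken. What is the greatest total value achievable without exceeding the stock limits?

Top feasible selections:
- 2×coin tray + 1×tablet + 2×blade: length 32, value 88
- 2×coin tray + 1×tablet + 1×blade: length 30, value 83
- 2×coin tray + 1×tablet: length 28, value 78
- 1×coin tray + 1×tablet + 3×blade: length 23, value 71
Best: 88 score.

88 score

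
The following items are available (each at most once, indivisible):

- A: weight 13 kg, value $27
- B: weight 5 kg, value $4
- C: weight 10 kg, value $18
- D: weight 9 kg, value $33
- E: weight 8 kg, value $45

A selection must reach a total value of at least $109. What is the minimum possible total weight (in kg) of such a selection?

Subsets with value ≥ 109, sorted by total weight:
- A+B+D+E: weight 35, value 109
- A+C+D+E: weight 40, value 123
- A+B+C+D+E: weight 45, value 127
Minimum weight: 35 kg.

35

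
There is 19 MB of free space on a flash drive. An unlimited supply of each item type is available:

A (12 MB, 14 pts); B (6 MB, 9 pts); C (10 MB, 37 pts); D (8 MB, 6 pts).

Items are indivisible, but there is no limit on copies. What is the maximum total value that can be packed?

Best value-per-unit is C at 37/10; filling with it alone gives 1×37 = 37.
Optimal mix: 1×B + 1×C → size 16, value 46.

46 pts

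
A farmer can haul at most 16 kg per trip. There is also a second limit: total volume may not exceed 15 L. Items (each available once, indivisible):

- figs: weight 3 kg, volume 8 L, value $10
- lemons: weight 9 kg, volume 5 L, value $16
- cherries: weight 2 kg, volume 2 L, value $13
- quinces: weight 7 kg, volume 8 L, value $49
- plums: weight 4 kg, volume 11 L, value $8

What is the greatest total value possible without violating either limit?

$65

Feasible sets respecting both limits:
- lemons+quinces: weight 16, volume 13, value 65
- cherries+quinces: weight 9, volume 10, value 62
- quinces: weight 7, volume 8, value 49
Best: $65.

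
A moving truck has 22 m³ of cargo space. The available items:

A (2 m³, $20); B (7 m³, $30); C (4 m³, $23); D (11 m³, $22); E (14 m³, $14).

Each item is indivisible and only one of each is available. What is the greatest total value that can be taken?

$75

This is a 0/1 knapsack; check combinations near the capacity.
- B+C+D: volume 7+4+11=22, value 30+23+22=75
- A+B+C: volume 2+7+4=13, value 20+30+23=73
- A+B+D: volume 2+7+11=20, value 20+30+22=72
Best: $75.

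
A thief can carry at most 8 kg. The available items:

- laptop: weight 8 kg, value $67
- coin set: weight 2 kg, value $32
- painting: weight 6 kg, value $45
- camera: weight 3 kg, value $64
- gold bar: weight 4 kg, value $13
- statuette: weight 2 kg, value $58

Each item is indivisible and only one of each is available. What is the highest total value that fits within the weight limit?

This is a 0/1 knapsack; check combinations near the capacity.
- coin set+camera+statuette: weight 2+3+2=7, value 32+64+58=154
- camera+statuette: weight 3+2=5, value 64+58=122
- painting+statuette: weight 6+2=8, value 45+58=103
Best: $154.

$154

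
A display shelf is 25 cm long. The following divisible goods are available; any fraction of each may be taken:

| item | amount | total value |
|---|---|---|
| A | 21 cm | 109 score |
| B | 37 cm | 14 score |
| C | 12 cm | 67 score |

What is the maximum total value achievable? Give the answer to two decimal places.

134.48

Take in order of value per unit:
- C (67/12 per unit): all 12 → value 67, running total 67.00
- A (109/21 per unit): 13 of 21 → value 13×109/21 = 67.4762, running total 134.48
Total 134.48.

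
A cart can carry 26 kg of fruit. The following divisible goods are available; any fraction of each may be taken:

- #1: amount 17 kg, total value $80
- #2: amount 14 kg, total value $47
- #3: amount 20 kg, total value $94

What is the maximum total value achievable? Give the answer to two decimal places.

122.30

Take in order of value per unit:
- #1 (80/17 per unit): all 17 → value 80, running total 80.00
- #3 (94/20 per unit): 9 of 20 → value 9×94/20 = 42.3000, running total 122.30
Total 122.30.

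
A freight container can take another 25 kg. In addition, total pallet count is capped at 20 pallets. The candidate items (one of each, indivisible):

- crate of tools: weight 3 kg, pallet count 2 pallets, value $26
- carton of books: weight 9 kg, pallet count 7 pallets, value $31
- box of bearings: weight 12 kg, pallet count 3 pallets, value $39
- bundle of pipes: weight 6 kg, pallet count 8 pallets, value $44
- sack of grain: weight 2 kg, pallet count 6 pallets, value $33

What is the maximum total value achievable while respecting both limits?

Feasible sets respecting both limits:
- crate of tools+box of bearings+bundle of pipes+sack of grain: weight 23, pallet count 19, value 142
- box of bearings+bundle of pipes+sack of grain: weight 20, pallet count 17, value 116
- crate of tools+box of bearings+bundle of pipes: weight 21, pallet count 13, value 109
Best: $142.

$142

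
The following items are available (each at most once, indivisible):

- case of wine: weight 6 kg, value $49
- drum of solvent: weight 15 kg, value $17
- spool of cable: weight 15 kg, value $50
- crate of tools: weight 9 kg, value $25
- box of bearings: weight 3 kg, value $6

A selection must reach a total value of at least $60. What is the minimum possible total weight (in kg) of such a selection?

Subsets with value ≥ 60, sorted by total weight:
- case of wine+crate of tools: weight 15, value 74
- case of wine+crate of tools+box of bearings: weight 18, value 80
- case of wine+spool of cable: weight 21, value 99
- case of wine+drum of solvent: weight 21, value 66
Minimum weight: 15 kg.

15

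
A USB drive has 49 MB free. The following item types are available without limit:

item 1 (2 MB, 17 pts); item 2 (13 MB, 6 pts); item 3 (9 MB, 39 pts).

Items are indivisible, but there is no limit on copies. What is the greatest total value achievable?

408 pts

Best value-per-unit is item 1 at 17/2, and filling with it alone uses size 24×2=48. No mix of the others beats 24×17 = 408.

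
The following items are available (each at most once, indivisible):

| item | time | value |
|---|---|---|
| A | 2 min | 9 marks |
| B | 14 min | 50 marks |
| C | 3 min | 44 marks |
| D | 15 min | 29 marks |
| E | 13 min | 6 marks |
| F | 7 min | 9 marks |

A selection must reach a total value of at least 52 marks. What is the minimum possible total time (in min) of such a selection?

Subsets with value ≥ 52, sorted by total time:
- A+C: time 5, value 53
- C+F: time 10, value 53
- A+C+F: time 12, value 62
- A+B: time 16, value 59
Minimum time: 5 min.

5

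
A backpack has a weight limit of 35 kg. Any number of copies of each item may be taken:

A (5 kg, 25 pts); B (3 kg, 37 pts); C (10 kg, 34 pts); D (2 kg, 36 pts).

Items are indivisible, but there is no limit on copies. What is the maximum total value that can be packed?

613 pts

Best value-per-unit is D at 36/2; filling with it alone gives 17×36 = 612.
Optimal mix: 1×B + 16×D → weight 35, value 613.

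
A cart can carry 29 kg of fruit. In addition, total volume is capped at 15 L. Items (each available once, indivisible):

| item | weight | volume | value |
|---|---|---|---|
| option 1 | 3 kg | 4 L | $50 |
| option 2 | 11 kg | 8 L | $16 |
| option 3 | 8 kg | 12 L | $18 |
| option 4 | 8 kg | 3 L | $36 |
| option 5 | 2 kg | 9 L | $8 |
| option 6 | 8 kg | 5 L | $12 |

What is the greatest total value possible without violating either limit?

Feasible sets respecting both limits:
- option 1+option 2+option 4: weight 22, volume 15, value 102
- option 1+option 4+option 6: weight 19, volume 12, value 98
- option 1+option 4: weight 11, volume 7, value 86
- option 1+option 2: weight 14, volume 12, value 66
Best: $102.

$102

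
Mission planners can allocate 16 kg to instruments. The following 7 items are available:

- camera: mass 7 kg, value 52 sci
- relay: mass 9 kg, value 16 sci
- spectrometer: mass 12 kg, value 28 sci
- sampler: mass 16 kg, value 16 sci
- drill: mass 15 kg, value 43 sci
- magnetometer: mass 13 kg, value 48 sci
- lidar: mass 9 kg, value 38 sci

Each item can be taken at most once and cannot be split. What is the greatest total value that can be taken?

90 sci

Check high-value combinations within 16 kg:
- camera+lidar: mass 7+9=16, value 52+38=90
- camera+relay: mass 7+9=16, value 52+16=68
- camera: mass 7, value 52
Best: 90 sci.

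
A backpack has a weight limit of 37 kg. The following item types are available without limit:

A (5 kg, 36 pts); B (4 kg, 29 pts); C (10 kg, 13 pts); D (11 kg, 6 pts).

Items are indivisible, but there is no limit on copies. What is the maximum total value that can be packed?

268 pts

Best value-per-unit is B at 29/4; filling with it alone gives 9×29 = 261.
Optimal mix: 1×A + 8×B → weight 37, value 268.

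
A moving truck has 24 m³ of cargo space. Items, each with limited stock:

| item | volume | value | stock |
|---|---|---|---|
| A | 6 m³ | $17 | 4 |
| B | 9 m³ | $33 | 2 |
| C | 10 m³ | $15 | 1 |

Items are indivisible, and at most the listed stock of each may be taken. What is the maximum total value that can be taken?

Top feasible selections:
- 1×A + 2×B: volume 24, value 83
- 4×A: volume 24, value 68
Best: $83.

$83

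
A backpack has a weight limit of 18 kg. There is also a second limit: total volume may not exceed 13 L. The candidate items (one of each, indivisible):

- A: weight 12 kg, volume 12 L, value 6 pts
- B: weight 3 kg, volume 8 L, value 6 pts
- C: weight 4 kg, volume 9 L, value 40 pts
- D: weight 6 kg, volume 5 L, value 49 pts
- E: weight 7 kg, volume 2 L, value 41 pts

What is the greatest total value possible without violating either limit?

90 pts

Feasible sets respecting both limits:
- D+E: weight 13, volume 7, value 90
- C+E: weight 11, volume 11, value 81
- B+D: weight 9, volume 13, value 55
Best: 90 pts.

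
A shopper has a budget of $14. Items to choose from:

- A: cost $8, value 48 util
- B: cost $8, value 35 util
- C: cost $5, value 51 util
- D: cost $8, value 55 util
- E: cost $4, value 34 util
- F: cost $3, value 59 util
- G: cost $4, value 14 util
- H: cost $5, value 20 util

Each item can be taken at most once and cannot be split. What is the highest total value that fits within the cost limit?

144 util

Check high-value combinations within $14:
- C+E+F: cost 5+4+3=12, value 51+34+59=144
- C+F+H: cost 5+3+5=13, value 51+59+20=130
- C+F+G: cost 5+3+4=12, value 51+59+14=124
- D+F: cost 8+3=11, value 55+59=114
- E+F+H: cost 4+3+5=12, value 34+59+20=113
Best: 144 util.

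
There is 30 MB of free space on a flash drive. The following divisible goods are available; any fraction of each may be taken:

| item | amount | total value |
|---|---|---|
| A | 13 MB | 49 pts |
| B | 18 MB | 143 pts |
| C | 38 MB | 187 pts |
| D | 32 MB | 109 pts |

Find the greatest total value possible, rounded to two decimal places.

Take in order of value per unit:
- B (143/18 per unit): all 18 → value 143, running total 143.00
- C (187/38 per unit): 12 of 38 → value 12×187/38 = 59.0526, running total 202.05
Total 202.05.

202.05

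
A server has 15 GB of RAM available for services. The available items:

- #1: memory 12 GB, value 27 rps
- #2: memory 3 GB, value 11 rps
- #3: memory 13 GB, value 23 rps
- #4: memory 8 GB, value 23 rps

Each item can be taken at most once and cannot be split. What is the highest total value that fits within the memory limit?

Check high-value combinations within 15 GB:
- #1+#2: memory 12+3=15, value 27+11=38
- #2+#4: memory 3+8=11, value 11+23=34
- #1: memory 12, value 27
Best: 38 rps.

38 rps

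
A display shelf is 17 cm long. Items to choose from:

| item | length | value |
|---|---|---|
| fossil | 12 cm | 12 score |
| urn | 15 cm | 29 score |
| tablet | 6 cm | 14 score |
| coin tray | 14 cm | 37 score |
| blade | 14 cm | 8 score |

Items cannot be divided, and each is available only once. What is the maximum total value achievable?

37 score

Check high-value combinations within 17 cm:
- coin tray: length 14, value 37
- urn: length 15, value 29
- tablet: length 6, value 14
Best: 37 score.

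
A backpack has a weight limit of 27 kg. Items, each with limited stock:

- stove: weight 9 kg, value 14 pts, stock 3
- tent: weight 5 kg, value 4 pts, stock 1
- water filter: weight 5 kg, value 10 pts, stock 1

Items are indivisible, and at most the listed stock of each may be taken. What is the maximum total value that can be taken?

42 pts

Top feasible selections:
- 3×stove: weight 27, value 42
- 2×stove + 1×water filter: weight 23, value 38
- 2×stove + 1×tent: weight 23, value 32
- 2×stove: weight 18, value 28
Best: 42 pts.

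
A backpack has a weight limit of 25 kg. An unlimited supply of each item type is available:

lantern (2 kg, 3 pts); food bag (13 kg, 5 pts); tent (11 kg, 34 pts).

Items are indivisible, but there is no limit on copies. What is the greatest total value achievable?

71 pts

Best value-per-unit is tent at 34/11; filling with it alone gives 2×34 = 68.
Optimal mix: 1×lantern + 2×tent → weight 24, value 71.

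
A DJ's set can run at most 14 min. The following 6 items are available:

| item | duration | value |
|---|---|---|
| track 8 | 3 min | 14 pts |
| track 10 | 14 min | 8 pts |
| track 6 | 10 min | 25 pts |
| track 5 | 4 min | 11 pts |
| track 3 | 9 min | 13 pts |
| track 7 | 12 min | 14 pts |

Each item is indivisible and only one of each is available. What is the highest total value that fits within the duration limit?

39 pts

This is a 0/1 knapsack; check combinations near the capacity.
- track 8+track 6: duration 3+10=13, value 14+25=39
- track 6+track 5: duration 10+4=14, value 25+11=36
- track 8+track 3: duration 3+9=12, value 14+13=27
Best: 39 pts.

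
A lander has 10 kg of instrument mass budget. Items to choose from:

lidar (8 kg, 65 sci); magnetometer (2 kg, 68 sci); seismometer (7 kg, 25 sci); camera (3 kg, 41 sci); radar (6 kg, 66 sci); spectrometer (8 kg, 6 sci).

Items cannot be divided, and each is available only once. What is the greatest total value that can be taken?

Check high-value combinations within 10 kg:
- magnetometer+radar: mass 2+6=8, value 68+66=134
- lidar+magnetometer: mass 8+2=10, value 65+68=133
- magnetometer+camera: mass 2+3=5, value 68+41=109
- camera+radar: mass 3+6=9, value 41+66=107
Best: 134 sci.

134 sci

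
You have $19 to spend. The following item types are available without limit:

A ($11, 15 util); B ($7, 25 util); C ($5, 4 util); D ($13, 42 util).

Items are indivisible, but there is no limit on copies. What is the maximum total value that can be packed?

54 util

Best value-per-unit is B at 25/7; filling with it alone gives 2×25 = 50.
Optimal mix: 2×B + 1×C → cost 19, value 54.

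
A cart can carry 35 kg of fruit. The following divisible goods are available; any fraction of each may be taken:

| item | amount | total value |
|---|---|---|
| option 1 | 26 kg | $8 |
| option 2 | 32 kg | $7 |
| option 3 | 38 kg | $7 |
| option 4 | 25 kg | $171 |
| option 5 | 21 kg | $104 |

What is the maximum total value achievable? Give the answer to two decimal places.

220.52

Take in order of value per unit:
- option 4 (171/25 per unit): all 25 → value 171, running total 171.00
- option 5 (104/21 per unit): 10 of 21 → value 10×104/21 = 49.5238, running total 220.52
Total 220.52.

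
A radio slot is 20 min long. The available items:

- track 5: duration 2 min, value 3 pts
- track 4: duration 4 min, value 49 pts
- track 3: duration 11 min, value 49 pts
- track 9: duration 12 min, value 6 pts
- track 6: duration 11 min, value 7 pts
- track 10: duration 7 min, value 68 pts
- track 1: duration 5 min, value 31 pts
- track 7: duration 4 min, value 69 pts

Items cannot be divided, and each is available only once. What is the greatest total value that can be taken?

Check high-value combinations within 20 min:
- track 4+track 10+track 1+track 7: duration 4+7+5+4=20, value 49+68+31+69=217
- track 5+track 4+track 10+track 7: duration 2+4+7+4=17, value 3+49+68+69=189
- track 4+track 10+track 7: duration 4+7+4=15, value 49+68+69=186
- track 5+track 10+track 1+track 7: duration 2+7+5+4=18, value 3+68+31+69=171
Best: 217 pts.

217 pts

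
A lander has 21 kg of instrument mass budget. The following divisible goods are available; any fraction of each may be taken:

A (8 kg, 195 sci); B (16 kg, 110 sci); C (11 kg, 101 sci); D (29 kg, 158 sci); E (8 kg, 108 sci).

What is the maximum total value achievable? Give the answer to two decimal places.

348.91

Take in order of value per unit:
- A (195/8 per unit): all 8 → value 195, running total 195.00
- E (108/8 per unit): all 8 → value 108, running total 303.00
- C (101/11 per unit): 5 of 11 → value 5×101/11 = 45.9091, running total 348.91
Total 348.91.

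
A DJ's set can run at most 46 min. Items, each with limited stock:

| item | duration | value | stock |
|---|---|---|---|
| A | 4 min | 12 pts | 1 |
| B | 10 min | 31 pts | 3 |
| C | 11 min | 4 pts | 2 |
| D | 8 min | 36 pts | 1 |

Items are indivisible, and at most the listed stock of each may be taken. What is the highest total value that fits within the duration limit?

141 pts

Best selections within duration 46 and stock limits:
- 1×A + 3×B + 1×D: duration 42, value 141
- 3×B + 1×D: duration 38, value 129
- 1×A + 2×B + 1×C + 1×D: duration 43, value 114
- 1×A + 2×B + 1×D: duration 32, value 110
Best: 141 pts.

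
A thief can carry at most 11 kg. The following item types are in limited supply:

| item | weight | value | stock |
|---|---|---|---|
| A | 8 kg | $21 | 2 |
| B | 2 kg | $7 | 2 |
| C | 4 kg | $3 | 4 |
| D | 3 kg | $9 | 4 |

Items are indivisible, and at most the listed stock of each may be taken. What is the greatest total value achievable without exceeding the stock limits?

$34

Top feasible selections:
- 1×B + 3×D: weight 11, value 34
- 2×B + 2×D: weight 10, value 32
- 1×A + 1×D: weight 11, value 30
Best: $34.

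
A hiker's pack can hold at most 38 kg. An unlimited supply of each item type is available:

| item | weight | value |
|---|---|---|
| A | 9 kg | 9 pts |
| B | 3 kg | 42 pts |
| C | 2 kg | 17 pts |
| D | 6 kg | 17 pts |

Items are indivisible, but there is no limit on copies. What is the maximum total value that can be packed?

521 pts

Best value-per-unit is B at 42/3; filling with it alone gives 12×42 = 504.
Optimal mix: 12×B + 1×C → weight 38, value 521.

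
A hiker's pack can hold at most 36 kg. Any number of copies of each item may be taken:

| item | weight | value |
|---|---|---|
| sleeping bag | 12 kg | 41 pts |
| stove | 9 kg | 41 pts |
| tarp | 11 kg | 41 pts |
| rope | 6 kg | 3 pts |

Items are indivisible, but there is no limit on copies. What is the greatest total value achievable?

Best value-per-unit is stove at 41/9, and filling with it alone uses weight 4×9=36. No mix of the others beats 4×41 = 164.

164 pts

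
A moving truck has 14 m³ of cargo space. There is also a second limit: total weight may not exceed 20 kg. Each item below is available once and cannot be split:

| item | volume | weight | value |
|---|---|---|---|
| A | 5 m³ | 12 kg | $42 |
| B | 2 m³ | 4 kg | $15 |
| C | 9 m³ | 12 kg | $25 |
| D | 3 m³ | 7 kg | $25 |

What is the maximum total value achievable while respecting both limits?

Feasible sets respecting both limits:
- A+D: volume 8, weight 19, value 67
- A+B: volume 7, weight 16, value 57
- C+D: volume 12, weight 19, value 50
Best: $67.

$67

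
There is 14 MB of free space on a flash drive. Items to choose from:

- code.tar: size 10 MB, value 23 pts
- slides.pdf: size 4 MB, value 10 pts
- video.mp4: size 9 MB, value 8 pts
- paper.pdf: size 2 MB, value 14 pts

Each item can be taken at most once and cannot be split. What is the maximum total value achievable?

37 pts

Check high-value combinations within 14 MB:
- code.tar+paper.pdf: size 10+2=12, value 23+14=37
- code.tar+slides.pdf: size 10+4=14, value 23+10=33
- slides.pdf+paper.pdf: size 4+2=6, value 10+14=24
Best: 37 pts.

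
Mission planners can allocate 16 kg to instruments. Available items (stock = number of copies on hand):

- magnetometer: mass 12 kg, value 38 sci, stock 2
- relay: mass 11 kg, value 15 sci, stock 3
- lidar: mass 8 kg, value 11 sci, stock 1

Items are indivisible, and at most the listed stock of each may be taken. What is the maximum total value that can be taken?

38 sci

Top feasible selections:
- 1×magnetometer: mass 12, value 38
- 1×relay: mass 11, value 15
- 1×lidar: mass 8, value 11
Best: 38 sci.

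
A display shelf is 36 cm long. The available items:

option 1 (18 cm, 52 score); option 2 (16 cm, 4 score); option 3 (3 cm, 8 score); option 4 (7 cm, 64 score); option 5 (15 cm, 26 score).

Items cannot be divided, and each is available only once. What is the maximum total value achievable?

124 score

This is a 0/1 knapsack; check combinations near the capacity.
- option 1+option 3+option 4: length 18+3+7=28, value 52+8+64=124
- option 1+option 4: length 18+7=25, value 52+64=116
- option 3+option 4+option 5: length 3+7+15=25, value 8+64+26=98
- option 4+option 5: length 7+15=22, value 64+26=90
- option 1+option 3+option 5: length 18+3+15=36, value 52+8+26=86
Best: 124 score.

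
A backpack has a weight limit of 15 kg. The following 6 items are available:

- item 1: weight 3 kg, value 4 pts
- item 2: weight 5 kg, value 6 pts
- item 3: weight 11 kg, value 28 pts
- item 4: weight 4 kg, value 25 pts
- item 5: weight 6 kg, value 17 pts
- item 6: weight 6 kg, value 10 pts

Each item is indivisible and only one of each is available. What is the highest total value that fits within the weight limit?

53 pts

Check high-value combinations within 15 kg:
- item 3+item 4: weight 11+4=15, value 28+25=53
- item 2+item 4+item 5: weight 5+4+6=15, value 6+25+17=48
- item 1+item 4+item 5: weight 3+4+6=13, value 4+25+17=46
Best: 53 pts.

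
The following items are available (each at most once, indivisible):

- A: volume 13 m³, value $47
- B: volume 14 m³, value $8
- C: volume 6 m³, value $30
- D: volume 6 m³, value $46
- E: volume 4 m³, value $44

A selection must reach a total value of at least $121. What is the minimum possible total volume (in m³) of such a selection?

23

Subsets with value ≥ 121, sorted by total volume:
- A+D+E: volume 23, value 137
- A+C+E: volume 23, value 121
Minimum volume: 23 m³.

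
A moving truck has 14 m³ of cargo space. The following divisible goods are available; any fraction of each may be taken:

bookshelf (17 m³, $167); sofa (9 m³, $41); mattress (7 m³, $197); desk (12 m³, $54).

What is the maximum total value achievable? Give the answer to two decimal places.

Take in order of value per unit:
- mattress (197/7 per unit): all 7 → value 197, running total 197.00
- bookshelf (167/17 per unit): 7 of 17 → value 7×167/17 = 68.7647, running total 265.76
Total 265.76.

265.76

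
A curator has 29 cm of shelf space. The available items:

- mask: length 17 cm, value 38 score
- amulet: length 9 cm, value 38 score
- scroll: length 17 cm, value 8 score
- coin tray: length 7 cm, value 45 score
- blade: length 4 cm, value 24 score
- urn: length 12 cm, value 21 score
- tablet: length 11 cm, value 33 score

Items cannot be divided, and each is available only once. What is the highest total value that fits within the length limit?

116 score

Check high-value combinations within 29 cm:
- amulet+coin tray+tablet: length 9+7+11=27, value 38+45+33=116
- amulet+coin tray+blade: length 9+7+4=20, value 38+45+24=107
- mask+coin tray+blade: length 17+7+4=28, value 38+45+24=107
Best: 116 score.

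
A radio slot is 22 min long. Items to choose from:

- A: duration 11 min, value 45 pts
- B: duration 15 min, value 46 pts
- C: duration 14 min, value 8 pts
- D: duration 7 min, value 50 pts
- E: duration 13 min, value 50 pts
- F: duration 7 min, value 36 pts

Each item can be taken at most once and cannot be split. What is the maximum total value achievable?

100 pts

Check high-value combinations within 22 min:
- D+E: duration 7+13=20, value 50+50=100
- B+D: duration 15+7=22, value 46+50=96
- A+D: duration 11+7=18, value 45+50=95
Best: 100 pts.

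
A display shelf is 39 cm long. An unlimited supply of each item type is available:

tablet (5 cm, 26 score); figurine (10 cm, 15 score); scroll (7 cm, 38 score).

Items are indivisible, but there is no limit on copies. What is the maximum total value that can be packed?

Best value-per-unit is scroll at 38/7; filling with it alone gives 5×38 = 190.
Optimal mix: 5×tablet + 2×scroll → length 39, value 206.

206 score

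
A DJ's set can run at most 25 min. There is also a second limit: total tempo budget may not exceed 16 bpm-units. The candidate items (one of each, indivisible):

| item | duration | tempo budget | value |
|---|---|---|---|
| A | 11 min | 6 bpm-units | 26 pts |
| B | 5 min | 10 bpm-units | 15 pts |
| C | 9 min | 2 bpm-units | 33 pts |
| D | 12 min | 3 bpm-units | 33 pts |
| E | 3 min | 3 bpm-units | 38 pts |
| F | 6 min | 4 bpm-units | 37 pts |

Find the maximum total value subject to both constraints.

Feasible sets respecting both limits:
- C+E+F: duration 18, tempo budget 9, value 108
- D+E+F: duration 21, tempo budget 10, value 108
- C+D+E: duration 24, tempo budget 8, value 104
- A+E+F: duration 20, tempo budget 13, value 101
Best: 108 pts.

108 pts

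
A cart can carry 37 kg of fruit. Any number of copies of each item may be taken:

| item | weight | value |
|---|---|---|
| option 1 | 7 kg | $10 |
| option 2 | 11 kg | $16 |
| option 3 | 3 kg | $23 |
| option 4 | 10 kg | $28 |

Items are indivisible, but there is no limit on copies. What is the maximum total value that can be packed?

$276

Best value-per-unit is option 3 at 23/3, and filling with it alone uses weight 12×3=36. No mix of the others beats 12×23 = 276.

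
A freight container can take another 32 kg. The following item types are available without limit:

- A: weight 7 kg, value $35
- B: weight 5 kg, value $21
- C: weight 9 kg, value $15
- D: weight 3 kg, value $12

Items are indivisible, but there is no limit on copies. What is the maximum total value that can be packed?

$152

Best value-per-unit is A at 35/7; filling with it alone gives 4×35 = 140.
Optimal mix: 4×A + 1×D → weight 31, value 152.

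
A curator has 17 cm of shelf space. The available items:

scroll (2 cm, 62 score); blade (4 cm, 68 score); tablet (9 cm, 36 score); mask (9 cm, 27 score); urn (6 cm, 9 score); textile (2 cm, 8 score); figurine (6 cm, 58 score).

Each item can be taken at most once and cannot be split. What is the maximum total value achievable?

Check high-value combinations within 17 cm:
- scroll+blade+textile+figurine: length 2+4+2+6=14, value 62+68+8+58=196
- scroll+blade+figurine: length 2+4+6=12, value 62+68+58=188
- scroll+blade+tablet+textile: length 2+4+9+2=17, value 62+68+36+8=174
- scroll+blade+tablet: length 2+4+9=15, value 62+68+36=166
Best: 196 score.

196 score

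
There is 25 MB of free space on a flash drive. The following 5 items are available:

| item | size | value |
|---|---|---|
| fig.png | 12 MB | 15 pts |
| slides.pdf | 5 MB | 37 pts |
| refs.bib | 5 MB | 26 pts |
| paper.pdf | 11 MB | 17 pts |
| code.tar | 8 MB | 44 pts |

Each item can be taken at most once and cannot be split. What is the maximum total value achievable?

Check high-value combinations within 25 MB:
- slides.pdf+refs.bib+code.tar: size 5+5+8=18, value 37+26+44=107
- slides.pdf+paper.pdf+code.tar: size 5+11+8=24, value 37+17+44=98
- fig.png+slides.pdf+code.tar: size 12+5+8=25, value 15+37+44=96
Best: 107 pts.

107 pts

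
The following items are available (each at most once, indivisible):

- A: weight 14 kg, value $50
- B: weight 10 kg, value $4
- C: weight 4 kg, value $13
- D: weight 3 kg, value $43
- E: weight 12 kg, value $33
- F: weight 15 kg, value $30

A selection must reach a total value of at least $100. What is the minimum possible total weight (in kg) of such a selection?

Subsets with value ≥ 100, sorted by total weight:
- A+C+D: weight 21, value 106
- A+D+E: weight 29, value 126
- D+E+F: weight 30, value 106
- A+B+C+D: weight 31, value 110
Minimum weight: 21 kg.

21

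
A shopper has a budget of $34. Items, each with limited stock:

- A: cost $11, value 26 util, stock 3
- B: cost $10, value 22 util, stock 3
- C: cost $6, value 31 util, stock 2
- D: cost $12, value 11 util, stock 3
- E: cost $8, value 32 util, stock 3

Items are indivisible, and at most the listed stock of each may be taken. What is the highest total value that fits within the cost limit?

Top feasible selections:
- 1×C + 3×E: cost 30, value 127
- 2×C + 2×E: cost 28, value 126
Best: 127 util.

127 util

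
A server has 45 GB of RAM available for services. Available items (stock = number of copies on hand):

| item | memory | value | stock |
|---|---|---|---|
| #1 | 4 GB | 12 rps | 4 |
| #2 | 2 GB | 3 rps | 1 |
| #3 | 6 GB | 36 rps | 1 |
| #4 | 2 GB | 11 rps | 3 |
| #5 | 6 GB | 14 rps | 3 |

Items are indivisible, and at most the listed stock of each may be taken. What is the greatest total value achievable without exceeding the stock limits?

150 rps

Best selections within memory 45 and stock limits:
- 3×#1 + 1×#2 + 1×#3 + 3×#4 + 3×#5: memory 44, value 150
- 4×#1 + 1×#2 + 1×#3 + 3×#4 + 2×#5: memory 42, value 148
- 4×#1 + 1×#3 + 2×#4 + 3×#5: memory 44, value 148
- 3×#1 + 1×#3 + 3×#4 + 3×#5: memory 42, value 147
Best: 150 rps.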